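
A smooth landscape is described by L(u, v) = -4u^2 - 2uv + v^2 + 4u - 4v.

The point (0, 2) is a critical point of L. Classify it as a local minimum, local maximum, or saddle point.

The Hessian of L is constant: H = [[-8, -2], [-2, 2]].
det(H) = (-8)·2 − (-2)² = -20.
Since det(H) < 0, H is indefinite and the critical point is a saddle point.

saddle point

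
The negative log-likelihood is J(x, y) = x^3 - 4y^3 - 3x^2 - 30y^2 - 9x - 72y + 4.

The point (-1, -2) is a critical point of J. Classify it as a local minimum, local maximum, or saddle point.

The mixed partial ∂²J/∂x∂y is 0, so the Hessian at any point is diag(J_xx, J_yy) = diag(6(x - 1), -12(2y + 5)).
At (-1, -2): H = diag(-12, -12).
Both eigenvalues are negative, so H is negative definite: a local maximum.

local maximum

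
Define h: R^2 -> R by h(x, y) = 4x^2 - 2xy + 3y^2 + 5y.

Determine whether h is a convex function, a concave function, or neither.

h is quadratic, so its Hessian is the constant matrix H = [[8, -2], [-2, 6]].
det(H) = 44, tr(H) = 14.
det(H) > 0 and tr(H) > 0, so H is positive definite everywhere: convex.

convex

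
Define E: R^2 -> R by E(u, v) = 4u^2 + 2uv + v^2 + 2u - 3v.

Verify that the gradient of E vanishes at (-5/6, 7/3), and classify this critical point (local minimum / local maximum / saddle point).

∇E = (8u + 2v + 2, 2u + 2v - 3); substituting (-5/6, 7/3) gives ∇E = (0, 0), so (-5/6, 7/3) is indeed a critical point.
The Hessian of E is constant: H = [[8, 2], [2, 2]].
det(H) = 8·2 − 2² = 12.
det(H) > 0 and tr(H) = 10 > 0, so H is positive definite and the point is a local minimum.

local minimum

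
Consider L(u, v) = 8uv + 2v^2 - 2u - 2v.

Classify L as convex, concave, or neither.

neither

L is quadratic, so its Hessian is the constant matrix H = [[0, 8], [8, 4]].
det(H) = -64, tr(H) = 4.
det(H) < 0, so H is indefinite: neither convex nor concave.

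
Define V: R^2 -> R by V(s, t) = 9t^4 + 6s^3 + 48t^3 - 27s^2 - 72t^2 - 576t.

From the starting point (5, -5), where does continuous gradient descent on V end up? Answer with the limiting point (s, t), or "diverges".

(3, -4)

V is separable, so gradient descent decouples: s follows -∂V/∂s, t follows -∂V/∂t.
∂V/∂s = 18s(s - 3); at s=5 this is 180, so s decreases.
∂V/∂t = 36(t - 2)(t + 2)(t + 4); at t=-5 this is -756, so t increases.
s converges to its nearest critical value 3 (a local min of the s-part); t converges to -4. The iterate converges to (3, -4).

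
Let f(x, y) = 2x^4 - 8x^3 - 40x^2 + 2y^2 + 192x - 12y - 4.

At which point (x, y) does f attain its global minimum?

(-3, 3)

f(x,y) separates as P(x) + Q(y) − 4, so its minimum is min P + min Q − 4.
P'(x) = 8(x - 4)(x - 2)(x + 3) vanishes at x ∈ {-3, 2, 4}; Q'(y) = 4y - 12 vanishes at y ∈ {3}.
Local minima of P (where P''>0): P(-3)=-558, P(4)=128. Local minima of Q: Q(3)=-18.
So the global minimum of f is P(-3) + Q(3) − 4 = -558 − 18 − 4 = -580, attained at (-3, 3).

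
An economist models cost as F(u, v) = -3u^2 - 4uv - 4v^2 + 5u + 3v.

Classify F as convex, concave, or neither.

concave

F is quadratic, so its Hessian is the constant matrix H = [[-6, -4], [-4, -8]].
det(H) = 32, tr(H) = -14.
det(H) > 0 and tr(H) < 0, so H is negative definite everywhere: concave.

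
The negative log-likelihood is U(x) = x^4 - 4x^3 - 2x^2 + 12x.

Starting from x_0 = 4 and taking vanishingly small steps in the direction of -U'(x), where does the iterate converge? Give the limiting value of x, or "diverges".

3

U'(x) = 4(x - 3)(x - 1)(x + 1), so U'(4) = 60.
Gradient descent moves in the -U' direction, i.e. x is decreasing.
The nearest critical point in that direction is x = 3, where U'' = 32 > 0 (a local minimum). The iterate converges there.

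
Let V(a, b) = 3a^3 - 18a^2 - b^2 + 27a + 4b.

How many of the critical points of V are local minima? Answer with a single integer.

0

V separates as a function of a plus a function of b, so ∇V=0 decouples.
∂V/∂a = 9(a - 3)(a - 1) = 0 at a ∈ {1, 3}; ∂V/∂b = -2(b - 2) = 0 at b ∈ {2}.
The Hessian is diagonal: diag(V_aa, V_bb). Second derivatives: V_aa(1)=-18, V_aa(3)=18; V_bb(2)=-2.
Local minima occur where both diagonal entries positive: none. Count: 0.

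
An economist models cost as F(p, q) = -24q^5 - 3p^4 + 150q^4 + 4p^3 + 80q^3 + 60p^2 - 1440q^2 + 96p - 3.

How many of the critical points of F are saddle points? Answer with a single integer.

F separates as a function of p plus a function of q, so ∇F=0 decouples.
∂F/∂p = -12(p - 4)(p + 1)(p + 2) = 0 at p ∈ {-2, -1, 4}; ∂F/∂q = -120q(q - 4)(q - 3)(q + 2) = 0 at q ∈ {-2, 0, 3, 4}.
The Hessian is diagonal: diag(F_pp, F_qq). Second derivatives: F_pp(-2)=-72, F_pp(-1)=60, F_pp(4)=-360; F_qq(-2)=7200, F_qq(0)=-2880, F_qq(3)=1800, F_qq(4)=-2880.
Saddle points occur where the two diagonal entries have opposite signs: (-2, -2), (-2, 3), (-1, 0), (-1, 4), (4, -2), (4, 3). Count: 6.

6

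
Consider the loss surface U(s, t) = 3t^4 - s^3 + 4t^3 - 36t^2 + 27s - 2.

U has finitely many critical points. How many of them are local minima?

U separates as a function of s plus a function of t, so ∇U=0 decouples.
∂U/∂s = -3(s - 3)(s + 3) = 0 at s ∈ {-3, 3}; ∂U/∂t = 12t(t - 2)(t + 3) = 0 at t ∈ {-3, 0, 2}.
The Hessian is diagonal: diag(U_ss, U_tt). Second derivatives: U_ss(-3)=18, U_ss(3)=-18; U_tt(-3)=180, U_tt(0)=-72, U_tt(2)=120.
Local minima occur where both diagonal entries positive: (-3, -3), (-3, 2). Count: 2.

2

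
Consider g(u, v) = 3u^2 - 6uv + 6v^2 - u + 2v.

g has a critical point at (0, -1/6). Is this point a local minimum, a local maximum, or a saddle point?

The Hessian of g is constant: H = [[6, -6], [-6, 12]].
det(H) = 6·12 − (-6)² = 36.
det(H) > 0 and tr(H) = 18 > 0, so H is positive definite and the point is a local minimum.

local minimum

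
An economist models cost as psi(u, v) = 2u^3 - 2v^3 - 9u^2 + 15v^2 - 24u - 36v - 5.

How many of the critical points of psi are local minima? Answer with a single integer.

psi separates as a function of u plus a function of v, so ∇psi=0 decouples.
∂psi/∂u = 6(u - 4)(u + 1) = 0 at u ∈ {-1, 4}; ∂psi/∂v = -6(v - 3)(v - 2) = 0 at v ∈ {2, 3}.
The Hessian is diagonal: diag(psi_uu, psi_vv). Second derivatives: psi_uu(-1)=-30, psi_uu(4)=30; psi_vv(2)=6, psi_vv(3)=-6.
Local minima occur where both diagonal entries positive: (4, 2). Count: 1.

1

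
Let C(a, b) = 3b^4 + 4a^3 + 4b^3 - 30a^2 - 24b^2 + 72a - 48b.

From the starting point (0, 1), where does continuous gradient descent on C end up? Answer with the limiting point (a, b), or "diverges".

diverges

C is separable, so gradient descent decouples: a follows -∂C/∂a, b follows -∂C/∂b.
∂C/∂a = 12(a - 3)(a - 2); at a=0 this is 72, so a decreases.
∂C/∂b = 12(b - 2)(b + 1)(b + 2); at b=1 this is -72, so b increases.
The a-coordinate has no critical point in that direction and runs off to infinity.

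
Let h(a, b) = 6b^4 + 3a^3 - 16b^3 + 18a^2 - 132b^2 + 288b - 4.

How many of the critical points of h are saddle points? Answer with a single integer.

h separates as a function of a plus a function of b, so ∇h=0 decouples.
∂h/∂a = 9a(a + 4) = 0 at a ∈ {-4, 0}; ∂h/∂b = 24(b - 4)(b - 1)(b + 3) = 0 at b ∈ {-3, 1, 4}.
The Hessian is diagonal: diag(h_aa, h_bb). Second derivatives: h_aa(-4)=-36, h_aa(0)=36; h_bb(-3)=672, h_bb(1)=-288, h_bb(4)=504.
Saddle points occur where the two diagonal entries have opposite signs: (-4, -3), (-4, 4), (0, 1). Count: 3.

3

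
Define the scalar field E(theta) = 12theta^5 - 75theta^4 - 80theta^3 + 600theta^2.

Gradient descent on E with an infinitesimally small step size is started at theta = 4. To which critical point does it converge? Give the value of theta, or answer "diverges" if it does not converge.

5

E'(theta) = 60theta(theta - 5)(theta - 2)(theta + 2), so E'(4) = -2880.
Gradient descent moves in the -E' direction, i.e. theta is increasing.
The nearest critical point in that direction is theta = 5, where E'' = 6300 > 0 (a local minimum). The iterate converges there.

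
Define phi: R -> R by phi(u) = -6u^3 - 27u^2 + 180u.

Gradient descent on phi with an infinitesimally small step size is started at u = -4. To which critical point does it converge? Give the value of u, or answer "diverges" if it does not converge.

phi'(u) = -18(u - 2)(u + 5), so phi'(-4) = 108.
Gradient descent moves in the -phi' direction, i.e. u is decreasing.
The nearest critical point in that direction is u = -5, where phi'' = 126 > 0 (a local minimum). The iterate converges there.

-5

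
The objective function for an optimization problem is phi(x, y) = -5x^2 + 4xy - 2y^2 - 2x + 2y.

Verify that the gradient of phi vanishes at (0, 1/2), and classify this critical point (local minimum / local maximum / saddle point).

∇phi = (-10x + 4y - 2, 4x - 4y + 2); substituting (0, 1/2) gives ∇phi = (0, 0), so (0, 1/2) is indeed a critical point.
The Hessian of phi is constant: H = [[-10, 4], [4, -4]].
det(H) = (-10)·(-4) − 4² = 24.
det(H) > 0 and tr(H) = -14 < 0, so H is negative definite and the point is a local maximum.

local maximum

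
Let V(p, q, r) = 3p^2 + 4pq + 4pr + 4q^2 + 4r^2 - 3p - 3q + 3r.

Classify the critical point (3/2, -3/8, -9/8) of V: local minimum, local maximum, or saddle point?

The Hessian is constant: H = [[6, 4, 4], [4, 8, 0], [4, 0, 8]].
Leading principal minors: Δ₁ = 6, Δ₂ = 32, Δ₃ = 128.
All leading minors are positive, so H is positive definite: a local minimum.

local minimum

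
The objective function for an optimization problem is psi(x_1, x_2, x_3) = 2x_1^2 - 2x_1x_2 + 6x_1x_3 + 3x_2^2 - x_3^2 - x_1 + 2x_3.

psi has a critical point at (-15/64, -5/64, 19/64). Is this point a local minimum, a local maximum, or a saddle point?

The Hessian is constant: H = [[4, -2, 6], [-2, 6, 0], [6, 0, -2]].
Leading principal minors: Δ₁ = 4, Δ₂ = 20, Δ₃ = -256.
The minors fit neither the all-positive nor the alternating-sign pattern, so H is indefinite: a saddle point.

saddle point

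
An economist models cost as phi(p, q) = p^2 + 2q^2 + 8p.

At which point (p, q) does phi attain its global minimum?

(-4, 0)

phi(p,q) separates as A(p) + B(q), so its minimum is min A + min B.
A'(p) = 2p + 8 vanishes at p ∈ {-4}; B'(q) = 4q vanishes at q ∈ {0}.
Local minima of A (where A''>0): A(-4)=-16. Local minima of B: B(0)=0.
So the global minimum of phi is A(-4) + B(0) = -16 + 0 = -16, attained at (-4, 0).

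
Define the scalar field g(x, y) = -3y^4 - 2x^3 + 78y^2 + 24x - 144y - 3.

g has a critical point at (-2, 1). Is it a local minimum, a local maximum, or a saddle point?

The mixed partial ∂²g/∂x∂y is 0, so the Hessian at any point is diag(g_xx, g_yy) = diag(-12x, 12(-3y^2 + 13)).
At (-2, 1): H = diag(24, 120).
Both eigenvalues are positive, so H is positive definite: a local minimum.

local minimum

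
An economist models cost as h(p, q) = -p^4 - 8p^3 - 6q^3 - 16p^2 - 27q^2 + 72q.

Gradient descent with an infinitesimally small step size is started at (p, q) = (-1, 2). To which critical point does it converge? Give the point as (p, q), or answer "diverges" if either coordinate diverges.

diverges

h is separable, so gradient descent decouples: p follows -∂h/∂p, q follows -∂h/∂q.
∂h/∂p = -4p(p + 2)(p + 4); at p=-1 this is 12, so p decreases.
∂h/∂q = -18(q - 1)(q + 4); at q=2 this is -108, so q increases.
The q-coordinate has no critical point in that direction and runs off to infinity.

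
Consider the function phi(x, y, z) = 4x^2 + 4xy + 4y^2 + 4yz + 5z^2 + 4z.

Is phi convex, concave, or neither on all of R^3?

phi is quadratic, so its Hessian is the constant matrix H = [[8, 4, 0], [4, 8, 4], [0, 4, 10]].
Leading principal minors: 8, 48, 352.
All positive ⇒ H ≻ 0 ⇒ convex.

convex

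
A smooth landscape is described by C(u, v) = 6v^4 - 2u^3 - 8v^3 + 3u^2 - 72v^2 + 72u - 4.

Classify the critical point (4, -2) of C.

The mixed partial ∂²C/∂u∂v is 0, so the Hessian at any point is diag(C_uu, C_vv) = diag(6(-2u + 1), 24(3v^2 - 2v - 6)).
At (4, -2): H = diag(-42, 240).
The eigenvalues have opposite signs, so H is indefinite: a saddle point.

saddle point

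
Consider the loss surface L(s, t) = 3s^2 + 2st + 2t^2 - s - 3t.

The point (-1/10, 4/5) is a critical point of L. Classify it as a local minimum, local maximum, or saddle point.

local minimum

The Hessian of L is constant: H = [[6, 2], [2, 4]].
det(H) = 6·4 − 2² = 20.
det(H) > 0 and tr(H) = 10 > 0, so H is positive definite and the point is a local minimum.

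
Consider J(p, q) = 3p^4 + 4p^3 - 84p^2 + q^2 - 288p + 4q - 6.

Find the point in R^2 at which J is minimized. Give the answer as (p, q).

J(p,q) separates as A(p) + B(q) − 6, so its minimum is min A + min B − 6.
A'(p) = 12(p - 4)(p + 2)(p + 3) vanishes at p ∈ {-3, -2, 4}; B'(q) = 2q + 4 vanishes at q ∈ {-2}.
Local minima of A (where A''>0): A(-3)=243, A(4)=-1472. Local minima of B: B(-2)=-4.
So the global minimum of J is A(4) + B(-2) − 6 = -1472 − 4 − 6 = -1482, attained at (4, -2).

(4, -2)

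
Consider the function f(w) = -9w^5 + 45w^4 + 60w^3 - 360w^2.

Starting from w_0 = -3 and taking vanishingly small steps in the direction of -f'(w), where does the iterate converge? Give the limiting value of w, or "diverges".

f'(w) = -45w(w - 4)(w - 2)(w + 2), so f'(-3) = -4725.
Gradient descent moves in the -f' direction, i.e. w is increasing.
The nearest critical point in that direction is w = -2, where f'' = 2160 > 0 (a local minimum). The iterate converges there.

-2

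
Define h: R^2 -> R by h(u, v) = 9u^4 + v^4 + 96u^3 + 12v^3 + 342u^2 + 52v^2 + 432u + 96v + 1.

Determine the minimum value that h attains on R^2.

-240

h(u,v) separates as P(u) + Q(v) + 1, so its minimum is min P + min Q + 1.
P'(u) = 36(u + 1)(u + 3)(u + 4) vanishes at u ∈ {-4, -3, -1}; Q'(v) = 4(v + 2)(v + 3)(v + 4) vanishes at v ∈ {-4, -3, -2}.
Local minima of P (where P''>0): P(-4)=-96, P(-1)=-177. Local minima of Q: Q(-4)=-64, Q(-2)=-64.
So the global minimum of h is P(-1) + Q(-4) + 1 = -177 − 64 + 1 = -240, attained at (-1, -4).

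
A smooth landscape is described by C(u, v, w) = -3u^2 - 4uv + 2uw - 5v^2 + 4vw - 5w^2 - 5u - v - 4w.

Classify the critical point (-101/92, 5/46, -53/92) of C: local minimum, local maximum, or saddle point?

The Hessian is constant: H = [[-6, -4, 2], [-4, -10, 4], [2, 4, -10]].
Leading principal minors: Δ₁ = -6, Δ₂ = 44, Δ₃ = -368.
The minors alternate sign starting negative (−, +, −), so H is negative definite: a local maximum.

local maximum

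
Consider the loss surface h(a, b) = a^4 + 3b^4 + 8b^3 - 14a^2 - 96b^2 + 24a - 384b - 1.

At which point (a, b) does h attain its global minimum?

h(a,b) separates as P(a) + Q(b) − 1, so its minimum is min P + min Q − 1.
P'(a) = 4(a - 2)(a - 1)(a + 3) vanishes at a ∈ {-3, 1, 2}; Q'(b) = 12(b - 4)(b + 2)(b + 4) vanishes at b ∈ {-4, -2, 4}.
Local minima of P (where P''>0): P(-3)=-117, P(2)=8. Local minima of Q: Q(-4)=256, Q(4)=-1792.
So the global minimum of h is P(-3) + Q(4) − 1 = -117 − 1792 − 1 = -1910, attained at (-3, 4).

(-3, 4)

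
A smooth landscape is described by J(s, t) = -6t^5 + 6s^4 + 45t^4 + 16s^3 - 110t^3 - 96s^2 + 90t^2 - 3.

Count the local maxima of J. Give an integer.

J separates as a function of s plus a function of t, so ∇J=0 decouples.
∂J/∂s = 24s(s - 2)(s + 4) = 0 at s ∈ {-4, 0, 2}; ∂J/∂t = -30t(t - 3)(t - 2)(t - 1) = 0 at t ∈ {0, 1, 2, 3}.
The Hessian is diagonal: diag(J_ss, J_tt). Second derivatives: J_ss(-4)=576, J_ss(0)=-192, J_ss(2)=288; J_tt(0)=180, J_tt(1)=-60, J_tt(2)=60, J_tt(3)=-180.
Local maxima occur where both diagonal entries negative: (0, 1), (0, 3). Count: 2.

2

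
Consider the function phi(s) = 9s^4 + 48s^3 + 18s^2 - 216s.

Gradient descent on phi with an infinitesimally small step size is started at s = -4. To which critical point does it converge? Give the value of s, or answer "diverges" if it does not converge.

phi'(s) = 36(s - 1)(s + 2)(s + 3), so phi'(-4) = -360.
Gradient descent moves in the -phi' direction, i.e. s is increasing.
The nearest critical point in that direction is s = -3, where phi'' = 144 > 0 (a local minimum). The iterate converges there.

-3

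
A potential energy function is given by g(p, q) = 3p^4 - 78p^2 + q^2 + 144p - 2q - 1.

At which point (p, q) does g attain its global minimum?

(-4, 1)

g(p,q) separates as A(p) + B(q) − 1, so its minimum is min A + min B − 1.
A'(p) = 12(p - 3)(p - 1)(p + 4) vanishes at p ∈ {-4, 1, 3}; B'(q) = 2q - 2 vanishes at q ∈ {1}.
Local minima of A (where A''>0): A(-4)=-1056, A(3)=-27. Local minima of B: B(1)=-1.
So the global minimum of g is A(-4) + B(1) − 1 = -1056 − 1 − 1 = -1058, attained at (-4, 1).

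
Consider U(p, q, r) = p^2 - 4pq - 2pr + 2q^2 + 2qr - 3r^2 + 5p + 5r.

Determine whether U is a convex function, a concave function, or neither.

neither

U is quadratic, so its Hessian is the constant matrix H = [[2, -4, -2], [-4, 4, 2], [-2, 2, -6]].
Leading principal minors: 2, -8, 56.
Neither pattern holds ⇒ H is indefinite ⇒ neither convex nor concave.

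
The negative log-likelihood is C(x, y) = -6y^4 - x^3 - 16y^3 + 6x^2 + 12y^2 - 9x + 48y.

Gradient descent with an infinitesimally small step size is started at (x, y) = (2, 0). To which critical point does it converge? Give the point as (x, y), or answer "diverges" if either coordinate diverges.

C is separable, so gradient descent decouples: x follows -∂C/∂x, y follows -∂C/∂y.
∂C/∂x = -3(x - 3)(x - 1); at x=2 this is 3, so x decreases.
∂C/∂y = -24(y - 1)(y + 1)(y + 2); at y=0 this is 48, so y decreases.
x converges to its nearest critical value 1 (a local min of the x-part); y converges to -1. The iterate converges to (1, -1).

(1, -1)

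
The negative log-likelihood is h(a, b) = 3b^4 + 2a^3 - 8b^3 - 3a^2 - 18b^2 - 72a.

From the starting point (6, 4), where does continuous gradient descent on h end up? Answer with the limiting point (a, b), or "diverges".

h is separable, so gradient descent decouples: a follows -∂h/∂a, b follows -∂h/∂b.
∂h/∂a = 6(a - 4)(a + 3); at a=6 this is 108, so a decreases.
∂h/∂b = 12b(b - 3)(b + 1); at b=4 this is 240, so b decreases.
a converges to its nearest critical value 4 (a local min of the a-part); b converges to 3. The iterate converges to (4, 3).

(4, 3)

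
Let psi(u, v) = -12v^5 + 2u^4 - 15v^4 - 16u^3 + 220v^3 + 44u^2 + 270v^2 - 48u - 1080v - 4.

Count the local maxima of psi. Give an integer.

psi separates as a function of u plus a function of v, so ∇psi=0 decouples.
∂psi/∂u = 8(u - 3)(u - 2)(u - 1) = 0 at u ∈ {1, 2, 3}; ∂psi/∂v = -60(v - 3)(v - 1)(v + 2)(v + 3) = 0 at v ∈ {-3, -2, 1, 3}.
The Hessian is diagonal: diag(psi_uu, psi_vv). Second derivatives: psi_uu(1)=16, psi_uu(2)=-8, psi_uu(3)=16; psi_vv(-3)=1440, psi_vv(-2)=-900, psi_vv(1)=1440, psi_vv(3)=-3600.
Local maxima occur where both diagonal entries negative: (2, -2), (2, 3). Count: 2.

2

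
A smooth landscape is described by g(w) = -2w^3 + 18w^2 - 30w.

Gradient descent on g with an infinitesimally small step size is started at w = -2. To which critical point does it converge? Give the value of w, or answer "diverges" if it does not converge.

1

g'(w) = -6(w - 5)(w - 1), so g'(-2) = -126.
Gradient descent moves in the -g' direction, i.e. w is increasing.
The nearest critical point in that direction is w = 1, where g'' = 24 > 0 (a local minimum). The iterate converges there.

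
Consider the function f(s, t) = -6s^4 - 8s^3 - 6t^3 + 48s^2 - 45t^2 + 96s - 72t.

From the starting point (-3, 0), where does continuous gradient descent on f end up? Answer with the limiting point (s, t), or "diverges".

f is separable, so gradient descent decouples: s follows -∂f/∂s, t follows -∂f/∂t.
∂f/∂s = -24(s - 2)(s + 1)(s + 2); at s=-3 this is 240, so s decreases.
∂f/∂t = -18(t + 1)(t + 4); at t=0 this is -72, so t increases.
The s-coordinate has no critical point in that direction and runs off to infinity.

diverges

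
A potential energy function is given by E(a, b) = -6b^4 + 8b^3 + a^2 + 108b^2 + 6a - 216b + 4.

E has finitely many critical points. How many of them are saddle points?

2

E separates as a function of a plus a function of b, so ∇E=0 decouples.
∂E/∂a = 2(a + 3) = 0 at a ∈ {-3}; ∂E/∂b = -24(b - 3)(b - 1)(b + 3) = 0 at b ∈ {-3, 1, 3}.
The Hessian is diagonal: diag(E_aa, E_bb). Second derivatives: E_aa(-3)=2; E_bb(-3)=-576, E_bb(1)=192, E_bb(3)=-288.
Saddle points occur where the two diagonal entries have opposite signs: (-3, -3), (-3, 3). Count: 2.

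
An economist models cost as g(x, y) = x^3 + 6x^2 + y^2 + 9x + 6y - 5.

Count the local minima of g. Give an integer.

g separates as a function of x plus a function of y, so ∇g=0 decouples.
∂g/∂x = 3(x + 1)(x + 3) = 0 at x ∈ {-3, -1}; ∂g/∂y = 2(y + 3) = 0 at y ∈ {-3}.
The Hessian is diagonal: diag(g_xx, g_yy). Second derivatives: g_xx(-3)=-6, g_xx(-1)=6; g_yy(-3)=2.
Local minima occur where both diagonal entries positive: (-1, -3). Count: 1.

1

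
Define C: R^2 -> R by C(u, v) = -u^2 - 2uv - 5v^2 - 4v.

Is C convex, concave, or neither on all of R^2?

C is quadratic, so its Hessian is the constant matrix H = [[-2, -2], [-2, -10]].
det(H) = 16, tr(H) = -12.
det(H) > 0 and tr(H) < 0, so H is negative definite everywhere: concave.

concave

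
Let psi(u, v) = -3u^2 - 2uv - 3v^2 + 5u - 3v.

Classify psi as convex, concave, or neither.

psi is quadratic, so its Hessian is the constant matrix H = [[-6, -2], [-2, -6]].
det(H) = 32, tr(H) = -12.
det(H) > 0 and tr(H) < 0, so H is negative definite everywhere: concave.

concave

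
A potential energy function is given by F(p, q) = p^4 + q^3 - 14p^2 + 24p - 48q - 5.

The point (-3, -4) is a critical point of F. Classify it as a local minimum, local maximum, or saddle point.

The mixed partial ∂²F/∂p∂q is 0, so the Hessian at any point is diag(F_pp, F_qq) = diag(4(3p^2 - 7), 6q).
At (-3, -4): H = diag(80, -24).
The eigenvalues have opposite signs, so H is indefinite: a saddle point.

saddle point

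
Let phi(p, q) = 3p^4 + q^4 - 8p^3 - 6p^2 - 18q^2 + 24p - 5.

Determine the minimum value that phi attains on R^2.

-105

phi(p,q) separates as A(p) + B(q) − 5, so its minimum is min A + min B − 5.
A'(p) = 12(p - 2)(p - 1)(p + 1) vanishes at p ∈ {-1, 1, 2}; B'(q) = 4q(q - 3)(q + 3) vanishes at q ∈ {-3, 0, 3}.
Local minima of A (where A''>0): A(-1)=-19, A(2)=8. Local minima of B: B(-3)=-81, B(3)=-81.
So the global minimum of phi is A(-1) + B(-3) − 5 = -19 − 81 − 5 = -105, attained at (-1, -3).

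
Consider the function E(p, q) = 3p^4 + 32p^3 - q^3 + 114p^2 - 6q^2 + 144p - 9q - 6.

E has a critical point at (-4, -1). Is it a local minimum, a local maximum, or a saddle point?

The mixed partial ∂²E/∂p∂q is 0, so the Hessian at any point is diag(E_pp, E_qq) = diag(12(3p^2 + 16p + 19), -6(q + 2)).
At (-4, -1): H = diag(36, -6).
The eigenvalues have opposite signs, so H is indefinite: a saddle point.

saddle point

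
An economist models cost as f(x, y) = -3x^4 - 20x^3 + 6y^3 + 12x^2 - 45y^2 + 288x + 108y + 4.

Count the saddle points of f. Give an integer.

3

f separates as a function of x plus a function of y, so ∇f=0 decouples.
∂f/∂x = -12(x - 2)(x + 3)(x + 4) = 0 at x ∈ {-4, -3, 2}; ∂f/∂y = 18(y - 3)(y - 2) = 0 at y ∈ {2, 3}.
The Hessian is diagonal: diag(f_xx, f_yy). Second derivatives: f_xx(-4)=-72, f_xx(-3)=60, f_xx(2)=-360; f_yy(2)=-18, f_yy(3)=18.
Saddle points occur where the two diagonal entries have opposite signs: (-4, 3), (-3, 2), (2, 3). Count: 3.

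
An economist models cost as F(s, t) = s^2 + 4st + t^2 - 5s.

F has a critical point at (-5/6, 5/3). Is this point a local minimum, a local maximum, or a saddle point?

saddle point

The Hessian of F is constant: H = [[2, 4], [4, 2]].
det(H) = 2·2 − 4² = -12.
Since det(H) < 0, H is indefinite and the critical point is a saddle point.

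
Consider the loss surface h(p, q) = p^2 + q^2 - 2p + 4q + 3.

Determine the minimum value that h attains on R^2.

h(p,q) separates as A(p) + B(q) + 3, so its minimum is min A + min B + 3.
A'(p) = 2p - 2 vanishes at p ∈ {1}; B'(q) = 2q + 4 vanishes at q ∈ {-2}.
Local minima of A (where A''>0): A(1)=-1. Local minima of B: B(-2)=-4.
So the global minimum of h is A(1) + B(-2) + 3 = -1 − 4 + 3 = -2, attained at (1, -2).

-2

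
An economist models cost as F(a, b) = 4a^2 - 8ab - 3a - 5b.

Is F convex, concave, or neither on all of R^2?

F is quadratic, so its Hessian is the constant matrix H = [[8, -8], [-8, 0]].
det(H) = -64, tr(H) = 8.
det(H) < 0, so H is indefinite: neither convex nor concave.

neither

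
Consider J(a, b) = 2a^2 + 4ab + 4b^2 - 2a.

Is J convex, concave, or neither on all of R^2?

J is quadratic, so its Hessian is the constant matrix H = [[4, 4], [4, 8]].
det(H) = 16, tr(H) = 12.
det(H) > 0 and tr(H) > 0, so H is positive definite everywhere: convex.

convex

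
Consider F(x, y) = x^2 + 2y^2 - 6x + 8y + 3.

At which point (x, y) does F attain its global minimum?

(3, -2)

F(x,y) separates as P(x) + Q(y) + 3, so its minimum is min P + min Q + 3.
P'(x) = 2x - 6 vanishes at x ∈ {3}; Q'(y) = 4y + 8 vanishes at y ∈ {-2}.
Local minima of P (where P''>0): P(3)=-9. Local minima of Q: Q(-2)=-8.
So the global minimum of F is P(3) + Q(-2) + 3 = -9 − 8 + 3 = -14, attained at (3, -2).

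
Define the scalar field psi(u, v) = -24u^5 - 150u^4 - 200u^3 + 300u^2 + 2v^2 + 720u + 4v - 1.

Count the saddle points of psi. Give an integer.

psi separates as a function of u plus a function of v, so ∇psi=0 decouples.
∂psi/∂u = -120(u - 1)(u + 1)(u + 2)(u + 3) = 0 at u ∈ {-3, -2, -1, 1}; ∂psi/∂v = 4(v + 1) = 0 at v ∈ {-1}.
The Hessian is diagonal: diag(psi_uu, psi_vv). Second derivatives: psi_uu(-3)=960, psi_uu(-2)=-360, psi_uu(-1)=480, psi_uu(1)=-2880; psi_vv(-1)=4.
Saddle points occur where the two diagonal entries have opposite signs: (-2, -1), (1, -1). Count: 2.

2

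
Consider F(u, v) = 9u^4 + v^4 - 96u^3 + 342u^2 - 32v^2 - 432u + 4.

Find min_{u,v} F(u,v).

F(u,v) separates as P(u) + Q(v) + 4, so its minimum is min P + min Q + 4.
P'(u) = 36(u - 4)(u - 3)(u - 1) vanishes at u ∈ {1, 3, 4}; Q'(v) = 4v(v - 4)(v + 4) vanishes at v ∈ {-4, 0, 4}.
Local minima of P (where P''>0): P(1)=-177, P(4)=-96. Local minima of Q: Q(-4)=-256, Q(4)=-256.
So the global minimum of F is P(1) + Q(-4) + 4 = -177 − 256 + 4 = -429, attained at (1, -4).

-429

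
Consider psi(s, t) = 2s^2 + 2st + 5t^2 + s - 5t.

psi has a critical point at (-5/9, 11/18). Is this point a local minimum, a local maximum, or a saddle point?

The Hessian of psi is constant: H = [[4, 2], [2, 10]].
det(H) = 4·10 − 2² = 36.
det(H) > 0 and tr(H) = 14 > 0, so H is positive definite and the point is a local minimum.

local minimum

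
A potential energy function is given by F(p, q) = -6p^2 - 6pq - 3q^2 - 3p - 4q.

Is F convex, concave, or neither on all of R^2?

concave

F is quadratic, so its Hessian is the constant matrix H = [[-12, -6], [-6, -6]].
det(H) = 36, tr(H) = -18.
det(H) > 0 and tr(H) < 0, so H is negative definite everywhere: concave.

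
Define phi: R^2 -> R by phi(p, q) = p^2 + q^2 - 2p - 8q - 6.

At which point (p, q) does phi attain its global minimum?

phi(p,q) separates as A(p) + B(q) − 6, so its minimum is min A + min B − 6.
A'(p) = 2p - 2 vanishes at p ∈ {1}; B'(q) = 2q - 8 vanishes at q ∈ {4}.
Local minima of A (where A''>0): A(1)=-1. Local minima of B: B(4)=-16.
So the global minimum of phi is A(1) + B(4) − 6 = -1 − 16 − 6 = -23, attained at (1, 4).

(1, 4)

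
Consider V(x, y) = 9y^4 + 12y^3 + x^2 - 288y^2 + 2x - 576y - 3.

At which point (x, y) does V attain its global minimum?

V(x,y) separates as P(x) + Q(y) − 3, so its minimum is min P + min Q − 3.
P'(x) = 2x + 2 vanishes at x ∈ {-1}; Q'(y) = 36(y - 4)(y + 1)(y + 4) vanishes at y ∈ {-4, -1, 4}.
Local minima of P (where P''>0): P(-1)=-1. Local minima of Q: Q(-4)=-768, Q(4)=-3840.
So the global minimum of V is P(-1) + Q(4) − 3 = -1 − 3840 − 3 = -3844, attained at (-1, 4).

(-1, 4)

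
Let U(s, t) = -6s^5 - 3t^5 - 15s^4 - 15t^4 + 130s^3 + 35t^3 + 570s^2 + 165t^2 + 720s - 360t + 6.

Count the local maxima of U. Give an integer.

4

U separates as a function of s plus a function of t, so ∇U=0 decouples.
∂U/∂s = -30(s - 4)(s + 1)(s + 2)(s + 3) = 0 at s ∈ {-3, -2, -1, 4}; ∂U/∂t = -15(t - 2)(t - 1)(t + 3)(t + 4) = 0 at t ∈ {-4, -3, 1, 2}.
The Hessian is diagonal: diag(U_ss, U_tt). Second derivatives: U_ss(-3)=420, U_ss(-2)=-180, U_ss(-1)=300, U_ss(4)=-6300; U_tt(-4)=450, U_tt(-3)=-300, U_tt(1)=300, U_tt(2)=-450.
Local maxima occur where both diagonal entries negative: (-2, -3), (-2, 2), (4, -3), (4, 2). Count: 4.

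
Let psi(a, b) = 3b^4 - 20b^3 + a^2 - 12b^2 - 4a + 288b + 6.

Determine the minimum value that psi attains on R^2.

-414

psi(a,b) separates as P(a) + Q(b) + 6, so its minimum is min P + min Q + 6.
P'(a) = 2a - 4 vanishes at a ∈ {2}; Q'(b) = 12(b - 4)(b - 3)(b + 2) vanishes at b ∈ {-2, 3, 4}.
Local minima of P (where P''>0): P(2)=-4. Local minima of Q: Q(-2)=-416, Q(4)=448.
So the global minimum of psi is P(2) + Q(-2) + 6 = -4 − 416 + 6 = -414, attained at (2, -2).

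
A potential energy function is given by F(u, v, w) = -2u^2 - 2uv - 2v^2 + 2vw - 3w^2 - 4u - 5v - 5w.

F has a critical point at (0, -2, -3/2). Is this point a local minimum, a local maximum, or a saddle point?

local maximum

The Hessian is constant: H = [[-4, -2, 0], [-2, -4, 2], [0, 2, -6]].
Leading principal minors: Δ₁ = -4, Δ₂ = 12, Δ₃ = -56.
The minors alternate sign starting negative (−, +, −), so H is negative definite: a local maximum.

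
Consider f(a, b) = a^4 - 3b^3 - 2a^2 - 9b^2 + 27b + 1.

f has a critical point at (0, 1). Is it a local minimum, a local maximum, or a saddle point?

local maximum

The mixed partial ∂²f/∂a∂b is 0, so the Hessian at any point is diag(f_aa, f_bb) = diag(4(3a^2 - 1), -18(b + 1)).
At (0, 1): H = diag(-4, -36).
Both eigenvalues are negative, so H is negative definite: a local maximum.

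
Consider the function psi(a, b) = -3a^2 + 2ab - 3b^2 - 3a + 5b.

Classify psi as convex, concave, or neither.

psi is quadratic, so its Hessian is the constant matrix H = [[-6, 2], [2, -6]].
det(H) = 32, tr(H) = -12.
det(H) > 0 and tr(H) < 0, so H is negative definite everywhere: concave.

concave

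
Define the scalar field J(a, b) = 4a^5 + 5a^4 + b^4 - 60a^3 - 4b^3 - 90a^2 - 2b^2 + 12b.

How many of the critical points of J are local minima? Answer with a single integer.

4

J separates as a function of a plus a function of b, so ∇J=0 decouples.
∂J/∂a = 20a(a - 3)(a + 1)(a + 3) = 0 at a ∈ {-3, -1, 0, 3}; ∂J/∂b = 4(b - 3)(b - 1)(b + 1) = 0 at b ∈ {-1, 1, 3}.
The Hessian is diagonal: diag(J_aa, J_bb). Second derivatives: J_aa(-3)=-720, J_aa(-1)=160, J_aa(0)=-180, J_aa(3)=1440; J_bb(-1)=32, J_bb(1)=-16, J_bb(3)=32.
Local minima occur where both diagonal entries positive: (-1, -1), (-1, 3), (3, -1), (3, 3). Count: 4.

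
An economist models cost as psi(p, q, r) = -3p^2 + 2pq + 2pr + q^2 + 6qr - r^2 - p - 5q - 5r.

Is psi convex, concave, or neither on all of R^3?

neither

psi is quadratic, so its Hessian is the constant matrix H = [[-6, 2, 2], [2, 2, 6], [2, 6, -2]].
Leading principal minors: -6, -16, 288.
Neither pattern holds ⇒ H is indefinite ⇒ neither convex nor concave.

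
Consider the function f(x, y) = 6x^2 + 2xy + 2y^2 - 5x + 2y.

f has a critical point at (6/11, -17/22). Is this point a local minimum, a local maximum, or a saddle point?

local minimum

The Hessian of f is constant: H = [[12, 2], [2, 4]].
det(H) = 12·4 − 2² = 44.
det(H) > 0 and tr(H) = 16 > 0, so H is positive definite and the point is a local minimum.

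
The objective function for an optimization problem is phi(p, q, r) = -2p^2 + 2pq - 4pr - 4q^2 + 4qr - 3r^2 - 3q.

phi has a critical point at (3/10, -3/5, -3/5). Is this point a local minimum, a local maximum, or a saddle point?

The Hessian is constant: H = [[-4, 2, -4], [2, -8, 4], [-4, 4, -6]].
Leading principal minors: Δ₁ = -4, Δ₂ = 28, Δ₃ = -40.
The minors alternate sign starting negative (−, +, −), so H is negative definite: a local maximum.

local maximum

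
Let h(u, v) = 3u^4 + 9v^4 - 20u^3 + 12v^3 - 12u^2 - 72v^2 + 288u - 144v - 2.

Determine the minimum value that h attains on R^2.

h(u,v) separates as P(u) + Q(v) − 2, so its minimum is min P + min Q − 2.
P'(u) = 12(u - 4)(u - 3)(u + 2) vanishes at u ∈ {-2, 3, 4}; Q'(v) = 36(v - 2)(v + 1)(v + 2) vanishes at v ∈ {-2, -1, 2}.
Local minima of P (where P''>0): P(-2)=-416, P(4)=448. Local minima of Q: Q(-2)=48, Q(2)=-336.
So the global minimum of h is P(-2) + Q(2) − 2 = -416 − 336 − 2 = -754, attained at (-2, 2).

-754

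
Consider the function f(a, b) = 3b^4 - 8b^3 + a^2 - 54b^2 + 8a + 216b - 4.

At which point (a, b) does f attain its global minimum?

(-4, -3)

f(a,b) separates as P(a) + Q(b) − 4, so its minimum is min P + min Q − 4.
P'(a) = 2a + 8 vanishes at a ∈ {-4}; Q'(b) = 12(b - 3)(b - 2)(b + 3) vanishes at b ∈ {-3, 2, 3}.
Local minima of P (where P''>0): P(-4)=-16. Local minima of Q: Q(-3)=-675, Q(3)=189.
So the global minimum of f is P(-4) + Q(-3) − 4 = -16 − 675 − 4 = -695, attained at (-4, -3).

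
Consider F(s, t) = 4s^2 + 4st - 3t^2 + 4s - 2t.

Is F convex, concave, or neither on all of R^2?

F is quadratic, so its Hessian is the constant matrix H = [[8, 4], [4, -6]].
det(H) = -64, tr(H) = 2.
det(H) < 0, so H is indefinite: neither convex nor concave.

neither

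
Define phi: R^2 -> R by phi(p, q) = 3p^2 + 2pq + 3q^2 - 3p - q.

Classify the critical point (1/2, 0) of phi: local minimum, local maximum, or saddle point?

local minimum

The Hessian of phi is constant: H = [[6, 2], [2, 6]].
det(H) = 6·6 − 2² = 32.
det(H) > 0 and tr(H) = 12 > 0, so H is positive definite and the point is a local minimum.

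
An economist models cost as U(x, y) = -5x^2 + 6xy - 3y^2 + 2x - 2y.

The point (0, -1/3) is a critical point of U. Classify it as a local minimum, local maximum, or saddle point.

local maximum

The Hessian of U is constant: H = [[-10, 6], [6, -6]].
det(H) = (-10)·(-6) − 6² = 24.
det(H) > 0 and tr(H) = -16 < 0, so H is negative definite and the point is a local maximum.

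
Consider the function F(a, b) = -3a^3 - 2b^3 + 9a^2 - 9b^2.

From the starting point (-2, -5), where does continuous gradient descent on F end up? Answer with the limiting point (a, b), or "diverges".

F is separable, so gradient descent decouples: a follows -∂F/∂a, b follows -∂F/∂b.
∂F/∂a = -9a(a - 2); at a=-2 this is -72, so a increases.
∂F/∂b = -6b(b + 3); at b=-5 this is -60, so b increases.
a converges to its nearest critical value 0 (a local min of the a-part); b converges to -3. The iterate converges to (0, -3).

(0, -3)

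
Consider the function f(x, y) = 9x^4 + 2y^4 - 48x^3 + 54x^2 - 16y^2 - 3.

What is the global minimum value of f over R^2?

-116

f(x,y) separates as P(x) + Q(y) − 3, so its minimum is min P + min Q − 3.
P'(x) = 36x(x - 3)(x - 1) vanishes at x ∈ {0, 1, 3}; Q'(y) = 8y(y - 2)(y + 2) vanishes at y ∈ {-2, 0, 2}.
Local minima of P (where P''>0): P(0)=0, P(3)=-81. Local minima of Q: Q(-2)=-32, Q(2)=-32.
So the global minimum of f is P(3) + Q(-2) − 3 = -81 − 32 − 3 = -116, attained at (3, -2).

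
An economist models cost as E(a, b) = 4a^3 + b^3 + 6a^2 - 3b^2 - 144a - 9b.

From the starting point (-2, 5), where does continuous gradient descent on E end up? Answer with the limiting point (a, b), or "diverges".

(3, 3)

E is separable, so gradient descent decouples: a follows -∂E/∂a, b follows -∂E/∂b.
∂E/∂a = 12(a - 3)(a + 4); at a=-2 this is -120, so a increases.
∂E/∂b = 3(b - 3)(b + 1); at b=5 this is 36, so b decreases.
a converges to its nearest critical value 3 (a local min of the a-part); b converges to 3. The iterate converges to (3, 3).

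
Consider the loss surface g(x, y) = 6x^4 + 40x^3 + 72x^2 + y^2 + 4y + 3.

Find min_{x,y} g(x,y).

g(x,y) separates as P(x) + Q(y) + 3, so its minimum is min P + min Q + 3.
P'(x) = 24x(x + 2)(x + 3) vanishes at x ∈ {-3, -2, 0}; Q'(y) = 2y + 4 vanishes at y ∈ {-2}.
Local minima of P (where P''>0): P(-3)=54, P(0)=0. Local minima of Q: Q(-2)=-4.
So the global minimum of g is P(0) + Q(-2) + 3 = 0 − 4 + 3 = -1, attained at (0, -2).

-1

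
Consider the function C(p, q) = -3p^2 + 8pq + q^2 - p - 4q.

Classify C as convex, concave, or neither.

neither

C is quadratic, so its Hessian is the constant matrix H = [[-6, 8], [8, 2]].
det(H) = -76, tr(H) = -4.
det(H) < 0, so H is indefinite: neither convex nor concave.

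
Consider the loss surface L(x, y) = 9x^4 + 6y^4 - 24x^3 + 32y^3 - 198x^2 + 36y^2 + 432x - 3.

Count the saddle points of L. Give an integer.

4

L separates as a function of x plus a function of y, so ∇L=0 decouples.
∂L/∂x = 36(x - 4)(x - 1)(x + 3) = 0 at x ∈ {-3, 1, 4}; ∂L/∂y = 24y(y + 1)(y + 3) = 0 at y ∈ {-3, -1, 0}.
The Hessian is diagonal: diag(L_xx, L_yy). Second derivatives: L_xx(-3)=1008, L_xx(1)=-432, L_xx(4)=756; L_yy(-3)=144, L_yy(-1)=-48, L_yy(0)=72.
Saddle points occur where the two diagonal entries have opposite signs: (-3, -1), (1, -3), (1, 0), (4, -1). Count: 4.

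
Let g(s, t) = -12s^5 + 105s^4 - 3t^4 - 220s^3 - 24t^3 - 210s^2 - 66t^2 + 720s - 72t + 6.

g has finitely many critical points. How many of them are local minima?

g separates as a function of s plus a function of t, so ∇g=0 decouples.
∂g/∂s = -60(s - 4)(s - 3)(s - 1)(s + 1) = 0 at s ∈ {-1, 1, 3, 4}; ∂g/∂t = -12(t + 1)(t + 2)(t + 3) = 0 at t ∈ {-3, -2, -1}.
The Hessian is diagonal: diag(g_ss, g_tt). Second derivatives: g_ss(-1)=2400, g_ss(1)=-720, g_ss(3)=480, g_ss(4)=-900; g_tt(-3)=-24, g_tt(-2)=12, g_tt(-1)=-24.
Local minima occur where both diagonal entries positive: (-1, -2), (3, -2). Count: 2.

2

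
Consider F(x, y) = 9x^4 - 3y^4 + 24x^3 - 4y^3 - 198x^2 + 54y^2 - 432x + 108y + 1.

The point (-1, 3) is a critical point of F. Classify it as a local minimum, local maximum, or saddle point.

local maximum

The mixed partial ∂²F/∂x∂y is 0, so the Hessian at any point is diag(F_xx, F_yy) = diag(36(3x^2 + 4x - 11), 12(-3y^2 - 2y + 9)).
At (-1, 3): H = diag(-432, -288).
Both eigenvalues are negative, so H is negative definite: a local maximum.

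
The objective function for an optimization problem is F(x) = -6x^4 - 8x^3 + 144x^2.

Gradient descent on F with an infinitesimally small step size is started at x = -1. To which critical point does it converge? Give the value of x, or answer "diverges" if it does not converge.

F'(x) = -24x(x - 3)(x + 4), so F'(-1) = -288.
Gradient descent moves in the -F' direction, i.e. x is increasing.
The nearest critical point in that direction is x = 0, where F'' = 288 > 0 (a local minimum). The iterate converges there.

0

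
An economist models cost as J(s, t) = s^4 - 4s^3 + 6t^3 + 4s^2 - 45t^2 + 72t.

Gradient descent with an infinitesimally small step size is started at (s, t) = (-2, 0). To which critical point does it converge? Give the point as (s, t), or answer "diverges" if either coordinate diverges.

diverges

J is separable, so gradient descent decouples: s follows -∂J/∂s, t follows -∂J/∂t.
∂J/∂s = 4s(s - 2)(s - 1); at s=-2 this is -96, so s increases.
∂J/∂t = 18(t - 4)(t - 1); at t=0 this is 72, so t decreases.
The t-coordinate has no critical point in that direction and runs off to infinity.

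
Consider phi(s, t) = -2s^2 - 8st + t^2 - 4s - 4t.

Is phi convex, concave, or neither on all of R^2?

neither

phi is quadratic, so its Hessian is the constant matrix H = [[-4, -8], [-8, 2]].
det(H) = -72, tr(H) = -2.
det(H) < 0, so H is indefinite: neither convex nor concave.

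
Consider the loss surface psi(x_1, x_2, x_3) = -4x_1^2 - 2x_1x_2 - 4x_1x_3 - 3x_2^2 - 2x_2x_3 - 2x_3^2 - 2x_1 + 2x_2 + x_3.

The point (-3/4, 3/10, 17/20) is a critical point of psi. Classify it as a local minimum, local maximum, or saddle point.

The Hessian is constant: H = [[-8, -2, -4], [-2, -6, -2], [-4, -2, -4]].
Leading principal minors: Δ₁ = -8, Δ₂ = 44, Δ₃ = -80.
The minors alternate sign starting negative (−, +, −), so H is negative definite: a local maximum.

local maximum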